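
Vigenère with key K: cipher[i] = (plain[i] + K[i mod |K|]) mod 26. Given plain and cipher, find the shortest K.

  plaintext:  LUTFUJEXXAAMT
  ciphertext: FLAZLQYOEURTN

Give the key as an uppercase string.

  i= 0: F-L = 20 → U
  i= 1: L-U = 17 → R
  i= 2: A-T =  7 → H
  i= 3: Z-F = 20 → U
  i= 4: L-U = 17 → R
  i= 5: Q-J =  7 → H
  i= 6: Y-E = 20 → U
  i= 7: O-X = 17 → R
  i= 8: E-X =  7 → H
  i= 9: U-A = 20 → U
  i=10: R-A = 17 → R
  i=11: T-M =  7 → H
  i=12: N-T = 20 → U
  shifts repeat with period 3: URH

URH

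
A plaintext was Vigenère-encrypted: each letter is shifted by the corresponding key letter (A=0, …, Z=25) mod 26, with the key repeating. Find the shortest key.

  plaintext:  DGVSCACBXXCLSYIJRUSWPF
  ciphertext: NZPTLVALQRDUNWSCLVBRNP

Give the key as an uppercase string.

  i= 0: N-D = 10 → K
  i= 1: Z-G = 19 → T
  i= 2: P-V = 20 → U
  i= 3: T-S =  1 → B
  i= 4: L-C =  9 → J
  i= 5: V-A = 21 → V
  i= 6: A-C = 24 → Y
  i= 7: L-B = 10 → K
  i= 8: Q-X = 19 → T
  i= 9: R-X = 20 → U
  i=10: D-C =  1 → B
  i=11: U-L =  9 → J
  i=12: N-S = 21 → V
  i=13: W-Y = 24 → Y
  i=14: S-I = 10 → K
  i=15: C-J = 19 → T
  i=16: L-R = 20 → U
  i=17: V-U =  1 → B
  i=18: B-S =  9 → J
  i=19: R-W = 21 → V
  i=20: N-P = 24 → Y
  i=21: P-F = 10 → K
  shifts repeat with period 7: KTUBJVY

KTUBJVY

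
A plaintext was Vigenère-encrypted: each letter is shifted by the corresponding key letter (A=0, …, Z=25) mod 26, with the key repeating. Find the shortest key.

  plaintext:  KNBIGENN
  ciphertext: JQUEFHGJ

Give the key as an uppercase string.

  i= 0: J-K = 25 → Z
  i= 1: Q-N =  3 → D
  i= 2: U-B = 19 → T
  i= 3: E-I = 22 → W
  i= 4: F-G = 25 → Z
  i= 5: H-E =  3 → D
  i= 6: G-N = 19 → T
  i= 7: J-N = 22 → W
  shifts repeat with period 4: ZDTW

ZDTW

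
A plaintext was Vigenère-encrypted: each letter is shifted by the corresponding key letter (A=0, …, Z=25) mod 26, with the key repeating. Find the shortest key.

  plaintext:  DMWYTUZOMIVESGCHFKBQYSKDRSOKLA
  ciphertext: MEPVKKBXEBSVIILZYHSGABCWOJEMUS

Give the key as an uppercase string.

  i= 0: M-D =  9 → J
  i= 1: E-M = 18 → S
  i= 2: P-W = 19 → T
  i= 3: V-Y = 23 → X
  i= 4: K-T = 17 → R
  i= 5: K-U = 16 → Q
  i= 6: B-Z =  2 → C
  i= 7: X-O =  9 → J
  i= 8: E-M = 18 → S
  i= 9: B-I = 19 → T
  i=10: S-V = 23 → X
  i=11: V-E = 17 → R
  i=12: I-S = 16 → Q
  i=13: I-G =  2 → C
  i=14: L-C =  9 → J
  i=15: Z-H = 18 → S
  i=16: Y-F = 19 → T
  i=17: H-K = 23 → X
  i=18: S-B = 17 → R
  i=19: G-Q = 16 → Q
  i=20: A-Y =  2 → C
  i=21: B-S =  9 → J
  i=22: C-K = 18 → S
  i=23: W-D = 19 → T
  i=24: O-R = 23 → X
  i=25: J-S = 17 → R
  i=26: E-O = 16 → Q
  i=27: M-K =  2 → C
  i=28: U-L =  9 → J
  i=29: S-A = 18 → S
  shifts repeat with period 7: JSTXRQC

JSTXRQC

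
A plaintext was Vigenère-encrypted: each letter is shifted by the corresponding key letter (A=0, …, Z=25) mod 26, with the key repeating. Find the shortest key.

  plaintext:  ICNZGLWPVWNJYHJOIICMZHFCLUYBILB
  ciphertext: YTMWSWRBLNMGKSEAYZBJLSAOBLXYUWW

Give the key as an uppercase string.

QRZXMLVM

  i= 0: Y-I = 16 → Q
  i= 1: T-C = 17 → R
  i= 2: M-N = 25 → Z
  i= 3: W-Z = 23 → X
  i= 4: S-G = 12 → M
  i= 5: W-L = 11 → L
  i= 6: R-W = 21 → V
  i= 7: B-P = 12 → M
  i= 8: L-V = 16 → Q
  i= 9: N-W = 17 → R
  i=10: M-N = 25 → Z
  i=11: G-J = 23 → X
  i=12: K-Y = 12 → M
  i=13: S-H = 11 → L
  i=14: E-J = 21 → V
  i=15: A-O = 12 → M
  i=16: Y-I = 16 → Q
  i=17: Z-I = 17 → R
  i=18: B-C = 25 → Z
  i=19: J-M = 23 → X
  i=20: L-Z = 12 → M
  i=21: S-H = 11 → L
  i=22: A-F = 21 → V
  i=23: O-C = 12 → M
  i=24: B-L = 16 → Q
  i=25: L-U = 17 → R
  i=26: X-Y = 25 → Z
  i=27: Y-B = 23 → X
  i=28: U-I = 12 → M
  i=29: W-L = 11 → L
  i=30: W-B = 21 → V
  shifts repeat with period 8: QRZXMLVM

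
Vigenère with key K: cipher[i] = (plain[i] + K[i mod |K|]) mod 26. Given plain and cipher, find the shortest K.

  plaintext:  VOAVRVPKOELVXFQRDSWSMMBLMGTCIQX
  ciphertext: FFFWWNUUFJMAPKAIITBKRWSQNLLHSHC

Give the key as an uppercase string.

KRFBFSF

  i= 0: F-V = 10 → K
  i= 1: F-O = 17 → R
  i= 2: F-A =  5 → F
  i= 3: W-V =  1 → B
  i= 4: W-R =  5 → F
  i= 5: N-V = 18 → S
  i= 6: U-P =  5 → F
  i= 7: U-K = 10 → K
  i= 8: F-O = 17 → R
  i= 9: J-E =  5 → F
  i=10: M-L =  1 → B
  i=11: A-V =  5 → F
  i=12: P-X = 18 → S
  i=13: K-F =  5 → F
  i=14: A-Q = 10 → K
  i=15: I-R = 17 → R
  i=16: I-D =  5 → F
  i=17: T-S =  1 → B
  i=18: B-W =  5 → F
  i=19: K-S = 18 → S
  i=20: R-M =  5 → F
  i=21: W-M = 10 → K
  i=22: S-B = 17 → R
  i=23: Q-L =  5 → F
  i=24: N-M =  1 → B
  i=25: L-G =  5 → F
  i=26: L-T = 18 → S
  i=27: H-C =  5 → F
  i=28: S-I = 10 → K
  i=29: H-Q = 17 → R
  i=30: C-X =  5 → F
  shifts repeat with period 7: KRFBFSF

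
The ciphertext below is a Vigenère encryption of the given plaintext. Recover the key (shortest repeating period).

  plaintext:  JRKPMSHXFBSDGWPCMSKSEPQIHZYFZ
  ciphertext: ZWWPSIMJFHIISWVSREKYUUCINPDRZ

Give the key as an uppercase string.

QFMAG

  i= 0: Z-J = 16 → Q
  i= 1: W-R =  5 → F
  i= 2: W-K = 12 → M
  i= 3: P-P =  0 → A
  i= 4: S-M =  6 → G
  i= 5: I-S = 16 → Q
  i= 6: M-H =  5 → F
  i= 7: J-X = 12 → M
  i= 8: F-F =  0 → A
  i= 9: H-B =  6 → G
  i=10: I-S = 16 → Q
  i=11: I-D =  5 → F
  i=12: S-G = 12 → M
  i=13: W-W =  0 → A
  i=14: V-P =  6 → G
  i=15: S-C = 16 → Q
  i=16: R-M =  5 → F
  i=17: E-S = 12 → M
  i=18: K-K =  0 → A
  i=19: Y-S =  6 → G
  i=20: U-E = 16 → Q
  i=21: U-P =  5 → F
  i=22: C-Q = 12 → M
  i=23: I-I =  0 → A
  i=24: N-H =  6 → G
  i=25: P-Z = 16 → Q
  i=26: D-Y =  5 → F
  i=27: R-F = 12 → M
  i=28: Z-Z =  0 → A
  shifts repeat with period 5: QFMAG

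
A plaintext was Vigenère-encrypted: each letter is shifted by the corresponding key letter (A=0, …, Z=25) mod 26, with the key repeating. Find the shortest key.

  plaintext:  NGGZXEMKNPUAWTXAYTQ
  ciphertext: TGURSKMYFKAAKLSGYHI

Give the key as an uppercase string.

GAOSV

  i= 0: T-N =  6 → G
  i= 1: G-G =  0 → A
  i= 2: U-G = 14 → O
  i= 3: R-Z = 18 → S
  i= 4: S-X = 21 → V
  i= 5: K-E =  6 → G
  i= 6: M-M =  0 → A
  i= 7: Y-K = 14 → O
  i= 8: F-N = 18 → S
  i= 9: K-P = 21 → V
  i=10: A-U =  6 → G
  i=11: A-A =  0 → A
  i=12: K-W = 14 → O
  i=13: L-T = 18 → S
  i=14: S-X = 21 → V
  i=15: G-A =  6 → G
  i=16: Y-Y =  0 → A
  i=17: H-T = 14 → O
  i=18: I-Q = 18 → S
  shifts repeat with period 5: GAOSV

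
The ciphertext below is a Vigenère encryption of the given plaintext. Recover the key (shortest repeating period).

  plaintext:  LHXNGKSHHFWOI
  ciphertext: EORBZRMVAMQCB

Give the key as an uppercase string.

  i= 0: E-L = 19 → T
  i= 1: O-H =  7 → H
  i= 2: R-X = 20 → U
  i= 3: B-N = 14 → O
  i= 4: Z-G = 19 → T
  i= 5: R-K =  7 → H
  i= 6: M-S = 20 → U
  i= 7: V-H = 14 → O
  i= 8: A-H = 19 → T
  i= 9: M-F =  7 → H
  i=10: Q-W = 20 → U
  i=11: C-O = 14 → O
  i=12: B-I = 19 → T
  shifts repeat with period 4: THUO

THUO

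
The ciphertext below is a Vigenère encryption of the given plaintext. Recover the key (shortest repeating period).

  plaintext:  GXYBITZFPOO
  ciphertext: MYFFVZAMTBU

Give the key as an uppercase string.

GBHEN

  i= 0: M-G =  6 → G
  i= 1: Y-X =  1 → B
  i= 2: F-Y =  7 → H
  i= 3: F-B =  4 → E
  i= 4: V-I = 13 → N
  i= 5: Z-T =  6 → G
  i= 6: A-Z =  1 → B
  i= 7: M-F =  7 → H
  i= 8: T-P =  4 → E
  i= 9: B-O = 13 → N
  i=10: U-O =  6 → G
  shifts repeat with period 5: GBHEN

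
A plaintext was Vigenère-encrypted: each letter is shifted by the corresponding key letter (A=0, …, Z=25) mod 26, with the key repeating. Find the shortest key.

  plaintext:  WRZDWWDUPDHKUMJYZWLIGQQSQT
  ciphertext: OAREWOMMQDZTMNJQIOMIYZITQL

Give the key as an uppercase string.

SJSBA

  i= 0: O-W = 18 → S
  i= 1: A-R =  9 → J
  i= 2: R-Z = 18 → S
  i= 3: E-D =  1 → B
  i= 4: W-W =  0 → A
  i= 5: O-W = 18 → S
  i= 6: M-D =  9 → J
  i= 7: M-U = 18 → S
  i= 8: Q-P =  1 → B
  i= 9: D-D =  0 → A
  i=10: Z-H = 18 → S
  i=11: T-K =  9 → J
  i=12: M-U = 18 → S
  i=13: N-M =  1 → B
  i=14: J-J =  0 → A
  i=15: Q-Y = 18 → S
  i=16: I-Z =  9 → J
  i=17: O-W = 18 → S
  i=18: M-L =  1 → B
  i=19: I-I =  0 → A
  i=20: Y-G = 18 → S
  i=21: Z-Q =  9 → J
  i=22: I-Q = 18 → S
  i=23: T-S =  1 → B
  i=24: Q-Q =  0 → A
  i=25: L-T = 18 → S
  shifts repeat with period 5: SJSBA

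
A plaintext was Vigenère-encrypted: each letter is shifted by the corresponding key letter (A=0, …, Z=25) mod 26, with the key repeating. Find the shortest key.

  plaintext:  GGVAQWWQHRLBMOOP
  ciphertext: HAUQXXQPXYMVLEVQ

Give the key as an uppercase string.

  i= 0: H-G =  1 → B
  i= 1: A-G = 20 → U
  i= 2: U-V = 25 → Z
  i= 3: Q-A = 16 → Q
  i= 4: X-Q =  7 → H
  i= 5: X-W =  1 → B
  i= 6: Q-W = 20 → U
  i= 7: P-Q = 25 → Z
  i= 8: X-H = 16 → Q
  i= 9: Y-R =  7 → H
  i=10: M-L =  1 → B
  i=11: V-B = 20 → U
  i=12: L-M = 25 → Z
  i=13: E-O = 16 → Q
  i=14: V-O =  7 → H
  i=15: Q-P =  1 → B
  shifts repeat with period 5: BUZQH

BUZQH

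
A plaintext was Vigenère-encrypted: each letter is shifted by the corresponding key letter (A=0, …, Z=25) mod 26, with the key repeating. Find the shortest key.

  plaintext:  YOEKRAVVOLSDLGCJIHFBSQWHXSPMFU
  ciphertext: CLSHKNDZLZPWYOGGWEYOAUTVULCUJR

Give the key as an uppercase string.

EXOXTNI

  i= 0: C-Y =  4 → E
  i= 1: L-O = 23 → X
  i= 2: S-E = 14 → O
  i= 3: H-K = 23 → X
  i= 4: K-R = 19 → T
  i= 5: N-A = 13 → N
  i= 6: D-V =  8 → I
  i= 7: Z-V =  4 → E
  i= 8: L-O = 23 → X
  i= 9: Z-L = 14 → O
  i=10: P-S = 23 → X
  i=11: W-D = 19 → T
  i=12: Y-L = 13 → N
  i=13: O-G =  8 → I
  i=14: G-C =  4 → E
  i=15: G-J = 23 → X
  i=16: W-I = 14 → O
  i=17: E-H = 23 → X
  i=18: Y-F = 19 → T
  i=19: O-B = 13 → N
  i=20: A-S =  8 → I
  i=21: U-Q =  4 → E
  i=22: T-W = 23 → X
  i=23: V-H = 14 → O
  i=24: U-X = 23 → X
  i=25: L-S = 19 → T
  i=26: C-P = 13 → N
  i=27: U-M =  8 → I
  i=28: J-F =  4 → E
  i=29: R-U = 23 → X
  shifts repeat with period 7: EXOXTNI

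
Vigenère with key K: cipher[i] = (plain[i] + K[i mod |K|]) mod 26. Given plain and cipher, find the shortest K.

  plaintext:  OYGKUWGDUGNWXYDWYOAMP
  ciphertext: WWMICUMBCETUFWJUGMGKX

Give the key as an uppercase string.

IYGY

  i= 0: W-O =  8 → I
  i= 1: W-Y = 24 → Y
  i= 2: M-G =  6 → G
  i= 3: I-K = 24 → Y
  i= 4: C-U =  8 → I
  i= 5: U-W = 24 → Y
  i= 6: M-G =  6 → G
  i= 7: B-D = 24 → Y
  i= 8: C-U =  8 → I
  i= 9: E-G = 24 → Y
  i=10: T-N =  6 → G
  i=11: U-W = 24 → Y
  i=12: F-X =  8 → I
  i=13: W-Y = 24 → Y
  i=14: J-D =  6 → G
  i=15: U-W = 24 → Y
  i=16: G-Y =  8 → I
  i=17: M-O = 24 → Y
  i=18: G-A =  6 → G
  i=19: K-M = 24 → Y
  i=20: X-P =  8 → I
  shifts repeat with period 4: IYGY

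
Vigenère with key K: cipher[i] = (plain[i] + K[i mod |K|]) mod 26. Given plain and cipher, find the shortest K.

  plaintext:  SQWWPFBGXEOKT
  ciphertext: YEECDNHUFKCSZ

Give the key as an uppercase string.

  i= 0: Y-S =  6 → G
  i= 1: E-Q = 14 → O
  i= 2: E-W =  8 → I
  i= 3: C-W =  6 → G
  i= 4: D-P = 14 → O
  i= 5: N-F =  8 → I
  i= 6: H-B =  6 → G
  i= 7: U-G = 14 → O
  i= 8: F-X =  8 → I
  i= 9: K-E =  6 → G
  i=10: C-O = 14 → O
  i=11: S-K =  8 → I
  i=12: Z-T =  6 → G
  shifts repeat with period 3: GOI

GOI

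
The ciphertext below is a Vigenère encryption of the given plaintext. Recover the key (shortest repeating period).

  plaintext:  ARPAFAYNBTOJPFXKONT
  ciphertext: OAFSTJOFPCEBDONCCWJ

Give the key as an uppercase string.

  i= 0: O-A = 14 → O
  i= 1: A-R =  9 → J
  i= 2: F-P = 16 → Q
  i= 3: S-A = 18 → S
  i= 4: T-F = 14 → O
  i= 5: J-A =  9 → J
  i= 6: O-Y = 16 → Q
  i= 7: F-N = 18 → S
  i= 8: P-B = 14 → O
  i= 9: C-T =  9 → J
  i=10: E-O = 16 → Q
  i=11: B-J = 18 → S
  i=12: D-P = 14 → O
  i=13: O-F =  9 → J
  i=14: N-X = 16 → Q
  i=15: C-K = 18 → S
  i=16: C-O = 14 → O
  i=17: W-N =  9 → J
  i=18: J-T = 16 → Q
  shifts repeat with period 4: OJQS

OJQS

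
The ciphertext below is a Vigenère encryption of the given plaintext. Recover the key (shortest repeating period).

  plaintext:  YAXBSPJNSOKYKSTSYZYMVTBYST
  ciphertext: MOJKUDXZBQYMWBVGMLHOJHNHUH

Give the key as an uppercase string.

  i= 0: M-Y = 14 → O
  i= 1: O-A = 14 → O
  i= 2: J-X = 12 → M
  i= 3: K-B =  9 → J
  i= 4: U-S =  2 → C
  i= 5: D-P = 14 → O
  i= 6: X-J = 14 → O
  i= 7: Z-N = 12 → M
  i= 8: B-S =  9 → J
  i= 9: Q-O =  2 → C
  i=10: Y-K = 14 → O
  i=11: M-Y = 14 → O
  i=12: W-K = 12 → M
  i=13: B-S =  9 → J
  i=14: V-T =  2 → C
  i=15: G-S = 14 → O
  i=16: M-Y = 14 → O
  i=17: L-Z = 12 → M
  i=18: H-Y =  9 → J
  i=19: O-M =  2 → C
  i=20: J-V = 14 → O
  i=21: H-T = 14 → O
  i=22: N-B = 12 → M
  i=23: H-Y =  9 → J
  i=24: U-S =  2 → C
  i=25: H-T = 14 → O
  shifts repeat with period 5: OOMJC

OOMJC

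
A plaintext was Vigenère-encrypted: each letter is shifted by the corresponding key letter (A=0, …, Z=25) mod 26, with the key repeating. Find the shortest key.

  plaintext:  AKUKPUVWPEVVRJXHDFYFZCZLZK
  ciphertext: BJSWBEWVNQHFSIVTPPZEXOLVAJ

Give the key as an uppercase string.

BZYMMK

  i= 0: B-A =  1 → B
  i= 1: J-K = 25 → Z
  i= 2: S-U = 24 → Y
  i= 3: W-K = 12 → M
  i= 4: B-P = 12 → M
  i= 5: E-U = 10 → K
  i= 6: W-V =  1 → B
  i= 7: V-W = 25 → Z
  i= 8: N-P = 24 → Y
  i= 9: Q-E = 12 → M
  i=10: H-V = 12 → M
  i=11: F-V = 10 → K
  i=12: S-R =  1 → B
  i=13: I-J = 25 → Z
  i=14: V-X = 24 → Y
  i=15: T-H = 12 → M
  i=16: P-D = 12 → M
  i=17: P-F = 10 → K
  i=18: Z-Y =  1 → B
  i=19: E-F = 25 → Z
  i=20: X-Z = 24 → Y
  i=21: O-C = 12 → M
  i=22: L-Z = 12 → M
  i=23: V-L = 10 → K
  i=24: A-Z =  1 → B
  i=25: J-K = 25 → Z
  shifts repeat with period 6: BZYMMK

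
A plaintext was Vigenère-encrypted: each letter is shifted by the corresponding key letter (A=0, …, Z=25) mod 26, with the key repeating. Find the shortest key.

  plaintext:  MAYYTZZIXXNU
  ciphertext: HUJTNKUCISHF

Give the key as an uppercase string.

VUL

  i= 0: H-M = 21 → V
  i= 1: U-A = 20 → U
  i= 2: J-Y = 11 → L
  i= 3: T-Y = 21 → V
  i= 4: N-T = 20 → U
  i= 5: K-Z = 11 → L
  i= 6: U-Z = 21 → V
  i= 7: C-I = 20 → U
  i= 8: I-X = 11 → L
  i= 9: S-X = 21 → V
  i=10: H-N = 20 → U
  i=11: F-U = 11 → L
  shifts repeat with period 3: VUL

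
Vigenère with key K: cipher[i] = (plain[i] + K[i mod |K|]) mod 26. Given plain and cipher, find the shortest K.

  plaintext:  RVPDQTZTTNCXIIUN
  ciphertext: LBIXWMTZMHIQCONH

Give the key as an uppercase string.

UGT

  i= 0: L-R = 20 → U
  i= 1: B-V =  6 → G
  i= 2: I-P = 19 → T
  i= 3: X-D = 20 → U
  i= 4: W-Q =  6 → G
  i= 5: M-T = 19 → T
  i= 6: T-Z = 20 → U
  i= 7: Z-T =  6 → G
  i= 8: M-T = 19 → T
  i= 9: H-N = 20 → U
  i=10: I-C =  6 → G
  i=11: Q-X = 19 → T
  i=12: C-I = 20 → U
  i=13: O-I =  6 → G
  i=14: N-U = 19 → T
  i=15: H-N = 20 → U
  shifts repeat with period 3: UGT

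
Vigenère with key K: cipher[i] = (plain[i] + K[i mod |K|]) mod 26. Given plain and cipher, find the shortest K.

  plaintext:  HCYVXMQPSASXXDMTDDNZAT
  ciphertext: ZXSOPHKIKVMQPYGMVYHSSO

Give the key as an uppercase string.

SVUT

  i= 0: Z-H = 18 → S
  i= 1: X-C = 21 → V
  i= 2: S-Y = 20 → U
  i= 3: O-V = 19 → T
  i= 4: P-X = 18 → S
  i= 5: H-M = 21 → V
  i= 6: K-Q = 20 → U
  i= 7: I-P = 19 → T
  i= 8: K-S = 18 → S
  i= 9: V-A = 21 → V
  i=10: M-S = 20 → U
  i=11: Q-X = 19 → T
  i=12: P-X = 18 → S
  i=13: Y-D = 21 → V
  i=14: G-M = 20 → U
  i=15: M-T = 19 → T
  i=16: V-D = 18 → S
  i=17: Y-D = 21 → V
  i=18: H-N = 20 → U
  i=19: S-Z = 19 → T
  i=20: S-A = 18 → S
  i=21: O-T = 21 → V
  shifts repeat with period 4: SVUT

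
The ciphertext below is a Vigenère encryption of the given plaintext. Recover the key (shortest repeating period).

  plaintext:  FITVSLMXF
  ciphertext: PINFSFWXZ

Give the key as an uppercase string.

KAU

  i= 0: P-F = 10 → K
  i= 1: I-I =  0 → A
  i= 2: N-T = 20 → U
  i= 3: F-V = 10 → K
  i= 4: S-S =  0 → A
  i= 5: F-L = 20 → U
  i= 6: W-M = 10 → K
  i= 7: X-X =  0 → A
  i= 8: Z-F = 20 → U
  shifts repeat with period 3: KAU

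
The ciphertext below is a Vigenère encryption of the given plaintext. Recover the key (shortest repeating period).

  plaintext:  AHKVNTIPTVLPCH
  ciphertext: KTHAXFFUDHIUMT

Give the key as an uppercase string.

  i= 0: K-A = 10 → K
  i= 1: T-H = 12 → M
  i= 2: H-K = 23 → X
  i= 3: A-V =  5 → F
  i= 4: X-N = 10 → K
  i= 5: F-T = 12 → M
  i= 6: F-I = 23 → X
  i= 7: U-P =  5 → F
  i= 8: D-T = 10 → K
  i= 9: H-V = 12 → M
  i=10: I-L = 23 → X
  i=11: U-P =  5 → F
  i=12: M-C = 10 → K
  i=13: T-H = 12 → M
  shifts repeat with period 4: KMXF

KMXF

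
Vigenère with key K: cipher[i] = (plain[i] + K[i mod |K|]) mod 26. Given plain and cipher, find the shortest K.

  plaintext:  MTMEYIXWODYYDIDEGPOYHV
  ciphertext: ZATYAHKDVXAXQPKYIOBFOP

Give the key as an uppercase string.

  i= 0: Z-M = 13 → N
  i= 1: A-T =  7 → H
  i= 2: T-M =  7 → H
  i= 3: Y-E = 20 → U
  i= 4: A-Y =  2 → C
  i= 5: H-I = 25 → Z
  i= 6: K-X = 13 → N
  i= 7: D-W =  7 → H
  i= 8: V-O =  7 → H
  i= 9: X-D = 20 → U
  i=10: A-Y =  2 → C
  i=11: X-Y = 25 → Z
  i=12: Q-D = 13 → N
  i=13: P-I =  7 → H
  i=14: K-D =  7 → H
  i=15: Y-E = 20 → U
  i=16: I-G =  2 → C
  i=17: O-P = 25 → Z
  i=18: B-O = 13 → N
  i=19: F-Y =  7 → H
  i=20: O-H =  7 → H
  i=21: P-V = 20 → U
  shifts repeat with period 6: NHHUCZ

NHHUCZ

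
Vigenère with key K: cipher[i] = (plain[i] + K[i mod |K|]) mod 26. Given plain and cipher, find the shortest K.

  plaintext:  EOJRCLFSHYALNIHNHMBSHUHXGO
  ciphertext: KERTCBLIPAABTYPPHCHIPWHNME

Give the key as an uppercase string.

GQICAQ

  i= 0: K-E =  6 → G
  i= 1: E-O = 16 → Q
  i= 2: R-J =  8 → I
  i= 3: T-R =  2 → C
  i= 4: C-C =  0 → A
  i= 5: B-L = 16 → Q
  i= 6: L-F =  6 → G
  i= 7: I-S = 16 → Q
  i= 8: P-H =  8 → I
  i= 9: A-Y =  2 → C
  i=10: A-A =  0 → A
  i=11: B-L = 16 → Q
  i=12: T-N =  6 → G
  i=13: Y-I = 16 → Q
  i=14: P-H =  8 → I
  i=15: P-N =  2 → C
  i=16: H-H =  0 → A
  i=17: C-M = 16 → Q
  i=18: H-B =  6 → G
  i=19: I-S = 16 → Q
  i=20: P-H =  8 → I
  i=21: W-U =  2 → C
  i=22: H-H =  0 → A
  i=23: N-X = 16 → Q
  i=24: M-G =  6 → G
  i=25: E-O = 16 → Q
  shifts repeat with period 6: GQICAQ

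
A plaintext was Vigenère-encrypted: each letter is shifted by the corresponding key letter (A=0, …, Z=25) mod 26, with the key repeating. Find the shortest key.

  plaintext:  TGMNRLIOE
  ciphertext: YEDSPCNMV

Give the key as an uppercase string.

  i= 0: Y-T =  5 → F
  i= 1: E-G = 24 → Y
  i= 2: D-M = 17 → R
  i= 3: S-N =  5 → F
  i= 4: P-R = 24 → Y
  i= 5: C-L = 17 → R
  i= 6: N-I =  5 → F
  i= 7: M-O = 24 → Y
  i= 8: V-E = 17 → R
  shifts repeat with period 3: FYR

FYR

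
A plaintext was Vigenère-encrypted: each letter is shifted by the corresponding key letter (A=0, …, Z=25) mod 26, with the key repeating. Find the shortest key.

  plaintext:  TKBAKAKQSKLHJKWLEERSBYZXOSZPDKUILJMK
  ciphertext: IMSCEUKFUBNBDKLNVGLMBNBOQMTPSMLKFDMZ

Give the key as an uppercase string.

  i= 0: I-T = 15 → P
  i= 1: M-K =  2 → C
  i= 2: S-B = 17 → R
  i= 3: C-A =  2 → C
  i= 4: E-K = 20 → U
  i= 5: U-A = 20 → U
  i= 6: K-K =  0 → A
  i= 7: F-Q = 15 → P
  i= 8: U-S =  2 → C
  i= 9: B-K = 17 → R
  i=10: N-L =  2 → C
  i=11: B-H = 20 → U
  i=12: D-J = 20 → U
  i=13: K-K =  0 → A
  i=14: L-W = 15 → P
  i=15: N-L =  2 → C
  i=16: V-E = 17 → R
  i=17: G-E =  2 → C
  i=18: L-R = 20 → U
  i=19: M-S = 20 → U
  i=20: B-B =  0 → A
  i=21: N-Y = 15 → P
  i=22: B-Z =  2 → C
  i=23: O-X = 17 → R
  i=24: Q-O =  2 → C
  i=25: M-S = 20 → U
  i=26: T-Z = 20 → U
  i=27: P-P =  0 → A
  i=28: S-D = 15 → P
  i=29: M-K =  2 → C
  i=30: L-U = 17 → R
  i=31: K-I =  2 → C
  i=32: F-L = 20 → U
  i=33: D-J = 20 → U
  i=34: M-M =  0 → A
  i=35: Z-K = 15 → P
  shifts repeat with period 7: PCRCUUA

PCRCUUA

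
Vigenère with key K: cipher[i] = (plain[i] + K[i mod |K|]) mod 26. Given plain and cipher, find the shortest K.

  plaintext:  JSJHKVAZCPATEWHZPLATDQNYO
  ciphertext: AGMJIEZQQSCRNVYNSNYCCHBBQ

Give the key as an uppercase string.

RODCYJZ

  i= 0: A-J = 17 → R
  i= 1: G-S = 14 → O
  i= 2: M-J =  3 → D
  i= 3: J-H =  2 → C
  i= 4: I-K = 24 → Y
  i= 5: E-V =  9 → J
  i= 6: Z-A = 25 → Z
  i= 7: Q-Z = 17 → R
  i= 8: Q-C = 14 → O
  i= 9: S-P =  3 → D
  i=10: C-A =  2 → C
  i=11: R-T = 24 → Y
  i=12: N-E =  9 → J
  i=13: V-W = 25 → Z
  i=14: Y-H = 17 → R
  i=15: N-Z = 14 → O
  i=16: S-P =  3 → D
  i=17: N-L =  2 → C
  i=18: Y-A = 24 → Y
  i=19: C-T =  9 → J
  i=20: C-D = 25 → Z
  i=21: H-Q = 17 → R
  i=22: B-N = 14 → O
  i=23: B-Y =  3 → D
  i=24: Q-O =  2 → C
  shifts repeat with period 7: RODCYJZ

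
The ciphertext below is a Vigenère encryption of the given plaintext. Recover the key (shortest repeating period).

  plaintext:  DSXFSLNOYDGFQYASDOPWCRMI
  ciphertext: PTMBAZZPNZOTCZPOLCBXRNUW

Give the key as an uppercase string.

  i= 0: P-D = 12 → M
  i= 1: T-S =  1 → B
  i= 2: M-X = 15 → P
  i= 3: B-F = 22 → W
  i= 4: A-S =  8 → I
  i= 5: Z-L = 14 → O
  i= 6: Z-N = 12 → M
  i= 7: P-O =  1 → B
  i= 8: N-Y = 15 → P
  i= 9: Z-D = 22 → W
  i=10: O-G =  8 → I
  i=11: T-F = 14 → O
  i=12: C-Q = 12 → M
  i=13: Z-Y =  1 → B
  i=14: P-A = 15 → P
  i=15: O-S = 22 → W
  i=16: L-D =  8 → I
  i=17: C-O = 14 → O
  i=18: B-P = 12 → M
  i=19: X-W =  1 → B
  i=20: R-C = 15 → P
  i=21: N-R = 22 → W
  i=22: U-M =  8 → I
  i=23: W-I = 14 → O
  shifts repeat with period 6: MBPWIO

MBPWIO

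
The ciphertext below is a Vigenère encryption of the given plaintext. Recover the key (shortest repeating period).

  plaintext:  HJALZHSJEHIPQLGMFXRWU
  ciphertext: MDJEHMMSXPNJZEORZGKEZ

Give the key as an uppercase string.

  i= 0: M-H =  5 → F
  i= 1: D-J = 20 → U
  i= 2: J-A =  9 → J
  i= 3: E-L = 19 → T
  i= 4: H-Z =  8 → I
  i= 5: M-H =  5 → F
  i= 6: M-S = 20 → U
  i= 7: S-J =  9 → J
  i= 8: X-E = 19 → T
  i= 9: P-H =  8 → I
  i=10: N-I =  5 → F
  i=11: J-P = 20 → U
  i=12: Z-Q =  9 → J
  i=13: E-L = 19 → T
  i=14: O-G =  8 → I
  i=15: R-M =  5 → F
  i=16: Z-F = 20 → U
  i=17: G-X =  9 → J
  i=18: K-R = 19 → T
  i=19: E-W =  8 → I
  i=20: Z-U =  5 → F
  shifts repeat with period 5: FUJTI

FUJTI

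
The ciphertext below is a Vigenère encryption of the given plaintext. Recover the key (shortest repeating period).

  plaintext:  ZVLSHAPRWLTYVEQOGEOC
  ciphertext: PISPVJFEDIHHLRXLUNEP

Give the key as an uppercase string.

QNHXOJ

  i= 0: P-Z = 16 → Q
  i= 1: I-V = 13 → N
  i= 2: S-L =  7 → H
  i= 3: P-S = 23 → X
  i= 4: V-H = 14 → O
  i= 5: J-A =  9 → J
  i= 6: F-P = 16 → Q
  i= 7: E-R = 13 → N
  i= 8: D-W =  7 → H
  i= 9: I-L = 23 → X
  i=10: H-T = 14 → O
  i=11: H-Y =  9 → J
  i=12: L-V = 16 → Q
  i=13: R-E = 13 → N
  i=14: X-Q =  7 → H
  i=15: L-O = 23 → X
  i=16: U-G = 14 → O
  i=17: N-E =  9 → J
  i=18: E-O = 16 → Q
  i=19: P-C = 13 → N
  shifts repeat with period 6: QNHXOJ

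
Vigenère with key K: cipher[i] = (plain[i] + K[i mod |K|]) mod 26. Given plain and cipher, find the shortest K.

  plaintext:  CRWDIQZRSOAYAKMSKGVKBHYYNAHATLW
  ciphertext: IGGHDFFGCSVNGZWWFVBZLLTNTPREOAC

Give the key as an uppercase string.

GPKEVP

  i= 0: I-C =  6 → G
  i= 1: G-R = 15 → P
  i= 2: G-W = 10 → K
  i= 3: H-D =  4 → E
  i= 4: D-I = 21 → V
  i= 5: F-Q = 15 → P
  i= 6: F-Z =  6 → G
  i= 7: G-R = 15 → P
  i= 8: C-S = 10 → K
  i= 9: S-O =  4 → E
  i=10: V-A = 21 → V
  i=11: N-Y = 15 → P
  i=12: G-A =  6 → G
  i=13: Z-K = 15 → P
  i=14: W-M = 10 → K
  i=15: W-S =  4 → E
  i=16: F-K = 21 → V
  i=17: V-G = 15 → P
  i=18: B-V =  6 → G
  i=19: Z-K = 15 → P
  i=20: L-B = 10 → K
  i=21: L-H =  4 → E
  i=22: T-Y = 21 → V
  i=23: N-Y = 15 → P
  i=24: T-N =  6 → G
  i=25: P-A = 15 → P
  i=26: R-H = 10 → K
  i=27: E-A =  4 → E
  i=28: O-T = 21 → V
  i=29: A-L = 15 → P
  i=30: C-W =  6 → G
  shifts repeat with period 6: GPKEVP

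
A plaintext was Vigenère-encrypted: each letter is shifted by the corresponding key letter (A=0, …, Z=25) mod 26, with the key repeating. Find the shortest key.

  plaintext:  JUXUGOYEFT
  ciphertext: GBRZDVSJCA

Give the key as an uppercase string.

  i= 0: G-J = 23 → X
  i= 1: B-U =  7 → H
  i= 2: R-X = 20 → U
  i= 3: Z-U =  5 → F
  i= 4: D-G = 23 → X
  i= 5: V-O =  7 → H
  i= 6: S-Y = 20 → U
  i= 7: J-E =  5 → F
  i= 8: C-F = 23 → X
  i= 9: A-T =  7 → H
  shifts repeat with period 4: XHUF

XHUF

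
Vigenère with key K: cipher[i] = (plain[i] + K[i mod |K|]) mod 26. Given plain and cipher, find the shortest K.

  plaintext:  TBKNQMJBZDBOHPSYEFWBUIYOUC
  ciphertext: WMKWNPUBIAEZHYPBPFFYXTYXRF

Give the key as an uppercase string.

DLAJX

  i= 0: W-T =  3 → D
  i= 1: M-B = 11 → L
  i= 2: K-K =  0 → A
  i= 3: W-N =  9 → J
  i= 4: N-Q = 23 → X
  i= 5: P-M =  3 → D
  i= 6: U-J = 11 → L
  i= 7: B-B =  0 → A
  i= 8: I-Z =  9 → J
  i= 9: A-D = 23 → X
  i=10: E-B =  3 → D
  i=11: Z-O = 11 → L
  i=12: H-H =  0 → A
  i=13: Y-P =  9 → J
  i=14: P-S = 23 → X
  i=15: B-Y =  3 → D
  i=16: P-E = 11 → L
  i=17: F-F =  0 → A
  i=18: F-W =  9 → J
  i=19: Y-B = 23 → X
  i=20: X-U =  3 → D
  i=21: T-I = 11 → L
  i=22: Y-Y =  0 → A
  i=23: X-O =  9 → J
  i=24: R-U = 23 → X
  i=25: F-C =  3 → D
  shifts repeat with period 5: DLAJX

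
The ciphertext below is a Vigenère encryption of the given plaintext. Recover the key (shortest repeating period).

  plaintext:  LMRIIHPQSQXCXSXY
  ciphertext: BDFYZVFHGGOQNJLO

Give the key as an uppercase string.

  i= 0: B-L = 16 → Q
  i= 1: D-M = 17 → R
  i= 2: F-R = 14 → O
  i= 3: Y-I = 16 → Q
  i= 4: Z-I = 17 → R
  i= 5: V-H = 14 → O
  i= 6: F-P = 16 → Q
  i= 7: H-Q = 17 → R
  i= 8: G-S = 14 → O
  i= 9: G-Q = 16 → Q
  i=10: O-X = 17 → R
  i=11: Q-C = 14 → O
  i=12: N-X = 16 → Q
  i=13: J-S = 17 → R
  i=14: L-X = 14 → O
  i=15: O-Y = 16 → Q
  shifts repeat with period 3: QRO

QRO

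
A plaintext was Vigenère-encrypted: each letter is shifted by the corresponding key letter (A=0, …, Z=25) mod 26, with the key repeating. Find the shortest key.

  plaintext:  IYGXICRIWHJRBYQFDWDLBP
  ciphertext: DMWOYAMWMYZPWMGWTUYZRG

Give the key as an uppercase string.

VOQRQY

  i= 0: D-I = 21 → V
  i= 1: M-Y = 14 → O
  i= 2: W-G = 16 → Q
  i= 3: O-X = 17 → R
  i= 4: Y-I = 16 → Q
  i= 5: A-C = 24 → Y
  i= 6: M-R = 21 → V
  i= 7: W-I = 14 → O
  i= 8: M-W = 16 → Q
  i= 9: Y-H = 17 → R
  i=10: Z-J = 16 → Q
  i=11: P-R = 24 → Y
  i=12: W-B = 21 → V
  i=13: M-Y = 14 → O
  i=14: G-Q = 16 → Q
  i=15: W-F = 17 → R
  i=16: T-D = 16 → Q
  i=17: U-W = 24 → Y
  i=18: Y-D = 21 → V
  i=19: Z-L = 14 → O
  i=20: R-B = 16 → Q
  i=21: G-P = 17 → R
  shifts repeat with period 6: VOQRQY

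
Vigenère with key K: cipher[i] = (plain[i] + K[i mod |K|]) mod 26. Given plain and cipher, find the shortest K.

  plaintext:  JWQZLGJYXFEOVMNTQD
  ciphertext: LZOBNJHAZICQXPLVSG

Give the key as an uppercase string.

CDYC

  i= 0: L-J =  2 → C
  i= 1: Z-W =  3 → D
  i= 2: O-Q = 24 → Y
  i= 3: B-Z =  2 → C
  i= 4: N-L =  2 → C
  i= 5: J-G =  3 → D
  i= 6: H-J = 24 → Y
  i= 7: A-Y =  2 → C
  i= 8: Z-X =  2 → C
  i= 9: I-F =  3 → D
  i=10: C-E = 24 → Y
  i=11: Q-O =  2 → C
  i=12: X-V =  2 → C
  i=13: P-M =  3 → D
  i=14: L-N = 24 → Y
  i=15: V-T =  2 → C
  i=16: S-Q =  2 → C
  i=17: G-D =  3 → D
  shifts repeat with period 4: CDYC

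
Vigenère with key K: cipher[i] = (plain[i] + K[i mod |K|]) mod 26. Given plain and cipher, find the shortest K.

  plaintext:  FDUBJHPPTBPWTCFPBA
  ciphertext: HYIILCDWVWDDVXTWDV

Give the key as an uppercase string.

CVOH

  i= 0: H-F =  2 → C
  i= 1: Y-D = 21 → V
  i= 2: I-U = 14 → O
  i= 3: I-B =  7 → H
  i= 4: L-J =  2 → C
  i= 5: C-H = 21 → V
  i= 6: D-P = 14 → O
  i= 7: W-P =  7 → H
  i= 8: V-T =  2 → C
  i= 9: W-B = 21 → V
  i=10: D-P = 14 → O
  i=11: D-W =  7 → H
  i=12: V-T =  2 → C
  i=13: X-C = 21 → V
  i=14: T-F = 14 → O
  i=15: W-P =  7 → H
  i=16: D-B =  2 → C
  i=17: V-A = 21 → V
  shifts repeat with period 4: CVOH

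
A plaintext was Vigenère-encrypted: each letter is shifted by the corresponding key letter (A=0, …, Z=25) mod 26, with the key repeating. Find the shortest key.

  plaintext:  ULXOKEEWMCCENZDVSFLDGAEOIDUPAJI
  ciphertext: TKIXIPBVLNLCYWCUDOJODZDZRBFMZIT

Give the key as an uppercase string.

ZZLJYLX

  i= 0: T-U = 25 → Z
  i= 1: K-L = 25 → Z
  i= 2: I-X = 11 → L
  i= 3: X-O =  9 → J
  i= 4: I-K = 24 → Y
  i= 5: P-E = 11 → L
  i= 6: B-E = 23 → X
  i= 7: V-W = 25 → Z
  i= 8: L-M = 25 → Z
  i= 9: N-C = 11 → L
  i=10: L-C =  9 → J
  i=11: C-E = 24 → Y
  i=12: Y-N = 11 → L
  i=13: W-Z = 23 → X
  i=14: C-D = 25 → Z
  i=15: U-V = 25 → Z
  i=16: D-S = 11 → L
  i=17: O-F =  9 → J
  i=18: J-L = 24 → Y
  i=19: O-D = 11 → L
  i=20: D-G = 23 → X
  i=21: Z-A = 25 → Z
  i=22: D-E = 25 → Z
  i=23: Z-O = 11 → L
  i=24: R-I =  9 → J
  i=25: B-D = 24 → Y
  i=26: F-U = 11 → L
  i=27: M-P = 23 → X
  i=28: Z-A = 25 → Z
  i=29: I-J = 25 → Z
  i=30: T-I = 11 → L
  shifts repeat with period 7: ZZLJYLX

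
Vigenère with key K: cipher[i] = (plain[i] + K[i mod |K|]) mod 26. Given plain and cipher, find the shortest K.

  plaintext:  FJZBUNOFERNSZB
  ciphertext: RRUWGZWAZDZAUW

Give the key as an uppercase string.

MIVVM

  i= 0: R-F = 12 → M
  i= 1: R-J =  8 → I
  i= 2: U-Z = 21 → V
  i= 3: W-B = 21 → V
  i= 4: G-U = 12 → M
  i= 5: Z-N = 12 → M
  i= 6: W-O =  8 → I
  i= 7: A-F = 21 → V
  i= 8: Z-E = 21 → V
  i= 9: D-R = 12 → M
  i=10: Z-N = 12 → M
  i=11: A-S =  8 → I
  i=12: U-Z = 21 → V
  i=13: W-B = 21 → V
  shifts repeat with period 5: MIVVM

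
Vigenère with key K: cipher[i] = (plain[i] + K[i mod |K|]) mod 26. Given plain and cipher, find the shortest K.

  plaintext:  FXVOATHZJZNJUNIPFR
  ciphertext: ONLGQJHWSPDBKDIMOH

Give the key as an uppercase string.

JQQSQQAX

  i= 0: O-F =  9 → J
  i= 1: N-X = 16 → Q
  i= 2: L-V = 16 → Q
  i= 3: G-O = 18 → S
  i= 4: Q-A = 16 → Q
  i= 5: J-T = 16 → Q
  i= 6: H-H =  0 → A
  i= 7: W-Z = 23 → X
  i= 8: S-J =  9 → J
  i= 9: P-Z = 16 → Q
  i=10: D-N = 16 → Q
  i=11: B-J = 18 → S
  i=12: K-U = 16 → Q
  i=13: D-N = 16 → Q
  i=14: I-I =  0 → A
  i=15: M-P = 23 → X
  i=16: O-F =  9 → J
  i=17: H-R = 16 → Q
  shifts repeat with period 8: JQQSQQAX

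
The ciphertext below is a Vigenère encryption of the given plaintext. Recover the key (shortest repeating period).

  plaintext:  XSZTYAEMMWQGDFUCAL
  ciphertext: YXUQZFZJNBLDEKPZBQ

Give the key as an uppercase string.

BFVX

  i= 0: Y-X =  1 → B
  i= 1: X-S =  5 → F
  i= 2: U-Z = 21 → V
  i= 3: Q-T = 23 → X
  i= 4: Z-Y =  1 → B
  i= 5: F-A =  5 → F
  i= 6: Z-E = 21 → V
  i= 7: J-M = 23 → X
  i= 8: N-M =  1 → B
  i= 9: B-W =  5 → F
  i=10: L-Q = 21 → V
  i=11: D-G = 23 → X
  i=12: E-D =  1 → B
  i=13: K-F =  5 → F
  i=14: P-U = 21 → V
  i=15: Z-C = 23 → X
  i=16: B-A =  1 → B
  i=17: Q-L =  5 → F
  shifts repeat with period 4: BFVX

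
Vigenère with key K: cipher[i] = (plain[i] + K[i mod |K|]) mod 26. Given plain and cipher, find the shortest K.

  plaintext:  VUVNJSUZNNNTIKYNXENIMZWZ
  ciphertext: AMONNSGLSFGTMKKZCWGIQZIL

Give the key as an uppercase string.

FSTAEAMM

  i= 0: A-V =  5 → F
  i= 1: M-U = 18 → S
  i= 2: O-V = 19 → T
  i= 3: N-N =  0 → A
  i= 4: N-J =  4 → E
  i= 5: S-S =  0 → A
  i= 6: G-U = 12 → M
  i= 7: L-Z = 12 → M
  i= 8: S-N =  5 → F
  i= 9: F-N = 18 → S
  i=10: G-N = 19 → T
  i=11: T-T =  0 → A
  i=12: M-I =  4 → E
  i=13: K-K =  0 → A
  i=14: K-Y = 12 → M
  i=15: Z-N = 12 → M
  i=16: C-X =  5 → F
  i=17: W-E = 18 → S
  i=18: G-N = 19 → T
  i=19: I-I =  0 → A
  i=20: Q-M =  4 → E
  i=21: Z-Z =  0 → A
  i=22: I-W = 12 → M
  i=23: L-Z = 12 → M
  shifts repeat with period 8: FSTAEAMM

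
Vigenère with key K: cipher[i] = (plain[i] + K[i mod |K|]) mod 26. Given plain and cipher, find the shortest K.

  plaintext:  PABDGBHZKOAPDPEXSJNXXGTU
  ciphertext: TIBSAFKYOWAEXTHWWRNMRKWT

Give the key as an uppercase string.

  i= 0: T-P =  4 → E
  i= 1: I-A =  8 → I
  i= 2: B-B =  0 → A
  i= 3: S-D = 15 → P
  i= 4: A-G = 20 → U
  i= 5: F-B =  4 → E
  i= 6: K-H =  3 → D
  i= 7: Y-Z = 25 → Z
  i= 8: O-K =  4 → E
  i= 9: W-O =  8 → I
  i=10: A-A =  0 → A
  i=11: E-P = 15 → P
  i=12: X-D = 20 → U
  i=13: T-P =  4 → E
  i=14: H-E =  3 → D
  i=15: W-X = 25 → Z
  i=16: W-S =  4 → E
  i=17: R-J =  8 → I
  i=18: N-N =  0 → A
  i=19: M-X = 15 → P
  i=20: R-X = 20 → U
  i=21: K-G =  4 → E
  i=22: W-T =  3 → D
  i=23: T-U = 25 → Z
  shifts repeat with period 8: EIAPUEDZ

EIAPUEDZ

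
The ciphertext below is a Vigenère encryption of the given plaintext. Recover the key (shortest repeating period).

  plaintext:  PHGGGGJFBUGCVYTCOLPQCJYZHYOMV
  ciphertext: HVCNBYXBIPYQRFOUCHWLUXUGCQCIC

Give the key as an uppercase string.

  i= 0: H-P = 18 → S
  i= 1: V-H = 14 → O
  i= 2: C-G = 22 → W
  i= 3: N-G =  7 → H
  i= 4: B-G = 21 → V
  i= 5: Y-G = 18 → S
  i= 6: X-J = 14 → O
  i= 7: B-F = 22 → W
  i= 8: I-B =  7 → H
  i= 9: P-U = 21 → V
  i=10: Y-G = 18 → S
  i=11: Q-C = 14 → O
  i=12: R-V = 22 → W
  i=13: F-Y =  7 → H
  i=14: O-T = 21 → V
  i=15: U-C = 18 → S
  i=16: C-O = 14 → O
  i=17: H-L = 22 → W
  i=18: W-P =  7 → H
  i=19: L-Q = 21 → V
  i=20: U-C = 18 → S
  i=21: X-J = 14 → O
  i=22: U-Y = 22 → W
  i=23: G-Z =  7 → H
  i=24: C-H = 21 → V
  i=25: Q-Y = 18 → S
  i=26: C-O = 14 → O
  i=27: I-M = 22 → W
  i=28: C-V =  7 → H
  shifts repeat with period 5: SOWHV

SOWHV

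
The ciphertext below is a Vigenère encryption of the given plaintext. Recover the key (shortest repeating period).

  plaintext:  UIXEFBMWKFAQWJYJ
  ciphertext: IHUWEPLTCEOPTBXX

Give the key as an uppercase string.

OZXSZ

  i= 0: I-U = 14 → O
  i= 1: H-I = 25 → Z
  i= 2: U-X = 23 → X
  i= 3: W-E = 18 → S
  i= 4: E-F = 25 → Z
  i= 5: P-B = 14 → O
  i= 6: L-M = 25 → Z
  i= 7: T-W = 23 → X
  i= 8: C-K = 18 → S
  i= 9: E-F = 25 → Z
  i=10: O-A = 14 → O
  i=11: P-Q = 25 → Z
  i=12: T-W = 23 → X
  i=13: B-J = 18 → S
  i=14: X-Y = 25 → Z
  i=15: X-J = 14 → O
  shifts repeat with period 5: OZXSZ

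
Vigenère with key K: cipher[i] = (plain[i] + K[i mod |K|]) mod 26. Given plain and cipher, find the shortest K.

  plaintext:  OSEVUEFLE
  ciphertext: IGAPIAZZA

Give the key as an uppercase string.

UOW

  i= 0: I-O = 20 → U
  i= 1: G-S = 14 → O
  i= 2: A-E = 22 → W
  i= 3: P-V = 20 → U
  i= 4: I-U = 14 → O
  i= 5: A-E = 22 → W
  i= 6: Z-F = 20 → U
  i= 7: Z-L = 14 → O
  i= 8: A-E = 22 → W
  shifts repeat with period 3: UOW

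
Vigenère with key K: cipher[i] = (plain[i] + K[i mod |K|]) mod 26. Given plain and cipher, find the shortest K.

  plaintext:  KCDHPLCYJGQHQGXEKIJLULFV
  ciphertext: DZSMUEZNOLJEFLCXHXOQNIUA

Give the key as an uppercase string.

TXPFF

  i= 0: D-K = 19 → T
  i= 1: Z-C = 23 → X
  i= 2: S-D = 15 → P
  i= 3: M-H =  5 → F
  i= 4: U-P =  5 → F
  i= 5: E-L = 19 → T
  i= 6: Z-C = 23 → X
  i= 7: N-Y = 15 → P
  i= 8: O-J =  5 → F
  i= 9: L-G =  5 → F
  i=10: J-Q = 19 → T
  i=11: E-H = 23 → X
  i=12: F-Q = 15 → P
  i=13: L-G =  5 → F
  i=14: C-X =  5 → F
  i=15: X-E = 19 → T
  i=16: H-K = 23 → X
  i=17: X-I = 15 → P
  i=18: O-J =  5 → F
  i=19: Q-L =  5 → F
  i=20: N-U = 19 → T
  i=21: I-L = 23 → X
  i=22: U-F = 15 → P
  i=23: A-V =  5 → F
  shifts repeat with period 5: TXPFF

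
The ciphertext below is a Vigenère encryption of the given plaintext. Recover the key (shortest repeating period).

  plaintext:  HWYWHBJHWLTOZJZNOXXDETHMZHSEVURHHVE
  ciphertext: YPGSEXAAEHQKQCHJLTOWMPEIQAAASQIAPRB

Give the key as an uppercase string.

RTIWXW

  i= 0: Y-H = 17 → R
  i= 1: P-W = 19 → T
  i= 2: G-Y =  8 → I
  i= 3: S-W = 22 → W
  i= 4: E-H = 23 → X
  i= 5: X-B = 22 → W
  i= 6: A-J = 17 → R
  i= 7: A-H = 19 → T
  i= 8: E-W =  8 → I
  i= 9: H-L = 22 → W
  i=10: Q-T = 23 → X
  i=11: K-O = 22 → W
  i=12: Q-Z = 17 → R
  i=13: C-J = 19 → T
  i=14: H-Z =  8 → I
  i=15: J-N = 22 → W
  i=16: L-O = 23 → X
  i=17: T-X = 22 → W
  i=18: O-X = 17 → R
  i=19: W-D = 19 → T
  i=20: M-E =  8 → I
  i=21: P-T = 22 → W
  i=22: E-H = 23 → X
  i=23: I-M = 22 → W
  i=24: Q-Z = 17 → R
  i=25: A-H = 19 → T
  i=26: A-S =  8 → I
  i=27: A-E = 22 → W
  i=28: S-V = 23 → X
  i=29: Q-U = 22 → W
  i=30: I-R = 17 → R
  i=31: A-H = 19 → T
  i=32: P-H =  8 → I
  i=33: R-V = 22 → W
  i=34: B-E = 23 → X
  shifts repeat with period 6: RTIWXW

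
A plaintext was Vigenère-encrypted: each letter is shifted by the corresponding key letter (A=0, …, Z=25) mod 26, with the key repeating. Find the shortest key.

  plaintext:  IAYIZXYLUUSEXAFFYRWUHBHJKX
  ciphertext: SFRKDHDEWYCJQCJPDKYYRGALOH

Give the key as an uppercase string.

  i= 0: S-I = 10 → K
  i= 1: F-A =  5 → F
  i= 2: R-Y = 19 → T
  i= 3: K-I =  2 → C
  i= 4: D-Z =  4 → E
  i= 5: H-X = 10 → K
  i= 6: D-Y =  5 → F
  i= 7: E-L = 19 → T
  i= 8: W-U =  2 → C
  i= 9: Y-U =  4 → E
  i=10: C-S = 10 → K
  i=11: J-E =  5 → F
  i=12: Q-X = 19 → T
  i=13: C-A =  2 → C
  i=14: J-F =  4 → E
  i=15: P-F = 10 → K
  i=16: D-Y =  5 → F
  i=17: K-R = 19 → T
  i=18: Y-W =  2 → C
  i=19: Y-U =  4 → E
  i=20: R-H = 10 → K
  i=21: G-B =  5 → F
  i=22: A-H = 19 → T
  i=23: L-J =  2 → C
  i=24: O-K =  4 → E
  i=25: H-X = 10 → K
  shifts repeat with period 5: KFTCE

KFTCE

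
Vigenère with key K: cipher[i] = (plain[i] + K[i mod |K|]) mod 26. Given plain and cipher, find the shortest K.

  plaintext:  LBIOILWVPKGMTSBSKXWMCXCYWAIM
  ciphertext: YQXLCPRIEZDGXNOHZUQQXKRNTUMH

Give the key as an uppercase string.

NPPXUEV

  i= 0: Y-L = 13 → N
  i= 1: Q-B = 15 → P
  i= 2: X-I = 15 → P
  i= 3: L-O = 23 → X
  i= 4: C-I = 20 → U
  i= 5: P-L =  4 → E
  i= 6: R-W = 21 → V
  i= 7: I-V = 13 → N
  i= 8: E-P = 15 → P
  i= 9: Z-K = 15 → P
  i=10: D-G = 23 → X
  i=11: G-M = 20 → U
  i=12: X-T =  4 → E
  i=13: N-S = 21 → V
  i=14: O-B = 13 → N
  i=15: H-S = 15 → P
  i=16: Z-K = 15 → P
  i=17: U-X = 23 → X
  i=18: Q-W = 20 → U
  i=19: Q-M =  4 → E
  i=20: X-C = 21 → V
  i=21: K-X = 13 → N
  i=22: R-C = 15 → P
  i=23: N-Y = 15 → P
  i=24: T-W = 23 → X
  i=25: U-A = 20 → U
  i=26: M-I =  4 → E
  i=27: H-M = 21 → V
  shifts repeat with period 7: NPPXUEV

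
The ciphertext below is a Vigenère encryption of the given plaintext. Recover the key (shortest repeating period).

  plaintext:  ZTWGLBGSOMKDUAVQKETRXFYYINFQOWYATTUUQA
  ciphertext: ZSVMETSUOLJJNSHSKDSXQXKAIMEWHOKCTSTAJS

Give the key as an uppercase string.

  i= 0: Z-Z =  0 → A
  i= 1: S-T = 25 → Z
  i= 2: V-W = 25 → Z
  i= 3: M-G =  6 → G
  i= 4: E-L = 19 → T
  i= 5: T-B = 18 → S
  i= 6: S-G = 12 → M
  i= 7: U-S =  2 → C
  i= 8: O-O =  0 → A
  i= 9: L-M = 25 → Z
  i=10: J-K = 25 → Z
  i=11: J-D =  6 → G
  i=12: N-U = 19 → T
  i=13: S-A = 18 → S
  i=14: H-V = 12 → M
  i=15: S-Q =  2 → C
  i=16: K-K =  0 → A
  i=17: D-E = 25 → Z
  i=18: S-T = 25 → Z
  i=19: X-R =  6 → G
  i=20: Q-X = 19 → T
  i=21: X-F = 18 → S
  i=22: K-Y = 12 → M
  i=23: A-Y =  2 → C
  i=24: I-I =  0 → A
  i=25: M-N = 25 → Z
  i=26: E-F = 25 → Z
  i=27: W-Q =  6 → G
  i=28: H-O = 19 → T
  i=29: O-W = 18 → S
  i=30: K-Y = 12 → M
  i=31: C-A =  2 → C
  i=32: T-T =  0 → A
  i=33: S-T = 25 → Z
  i=34: T-U = 25 → Z
  i=35: A-U =  6 → G
  i=36: J-Q = 19 → T
  i=37: S-A = 18 → S
  shifts repeat with period 8: AZZGTSMC

AZZGTSMC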